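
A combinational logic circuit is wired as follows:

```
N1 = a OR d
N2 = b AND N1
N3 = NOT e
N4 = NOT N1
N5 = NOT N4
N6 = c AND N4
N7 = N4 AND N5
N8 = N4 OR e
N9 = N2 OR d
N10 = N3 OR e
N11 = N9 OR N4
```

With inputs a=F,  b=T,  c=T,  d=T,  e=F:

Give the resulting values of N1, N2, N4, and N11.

N1 = T; N2 = T; N4 = F; N11 = T

N1 = a OR d = F OR T = T
N2 = b AND N1 = T AND T = T
N4 = NOT N1 = NOT T = F
N9 = N2 OR d = T OR T = T
N11 = N9 OR N4 = T OR F = T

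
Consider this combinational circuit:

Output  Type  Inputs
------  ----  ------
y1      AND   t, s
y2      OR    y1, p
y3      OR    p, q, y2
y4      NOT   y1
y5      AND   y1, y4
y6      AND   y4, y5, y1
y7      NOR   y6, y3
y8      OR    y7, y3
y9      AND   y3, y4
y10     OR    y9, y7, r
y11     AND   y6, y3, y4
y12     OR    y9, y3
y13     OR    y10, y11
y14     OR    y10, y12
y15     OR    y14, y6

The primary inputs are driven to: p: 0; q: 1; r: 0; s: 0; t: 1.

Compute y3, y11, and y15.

y3 = 1, y11 = 0, y15 = 1

y1 = t AND s = 1 AND 0 = 0
y2 = y1 OR p = 0 OR 0 = 0
y3 = p OR q OR y2 = 0 OR 1 OR 0 = 1
y4 = NOT y1 = NOT 0 = 1
y5 = y1 AND y4 = 0 AND 1 = 0
y6 = y4 AND y5 AND y1 = 1 AND 0 AND 0 = 0
y7 = y6 NOR y3 = 0 NOR 1 = 0
y9 = y3 AND y4 = 1 AND 1 = 1
y10 = y9 OR y7 OR r = 1 OR 0 OR 0 = 1
y11 = y6 AND y3 AND y4 = 0 AND 1 AND 1 = 0
y12 = y9 OR y3 = 1 OR 1 = 1
y14 = y10 OR y12 = 1 OR 1 = 1
y15 = y14 OR y6 = 1 OR 0 = 1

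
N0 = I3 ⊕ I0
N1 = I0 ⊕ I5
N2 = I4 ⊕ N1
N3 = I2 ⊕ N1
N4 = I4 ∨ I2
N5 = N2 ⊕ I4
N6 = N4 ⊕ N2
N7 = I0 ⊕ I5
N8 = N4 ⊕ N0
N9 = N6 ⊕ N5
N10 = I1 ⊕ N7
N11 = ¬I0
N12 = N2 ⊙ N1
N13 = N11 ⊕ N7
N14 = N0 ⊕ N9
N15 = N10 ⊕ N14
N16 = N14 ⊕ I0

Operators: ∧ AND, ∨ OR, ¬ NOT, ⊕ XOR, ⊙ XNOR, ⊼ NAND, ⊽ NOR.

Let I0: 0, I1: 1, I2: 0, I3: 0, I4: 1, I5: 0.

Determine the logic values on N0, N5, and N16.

N0 = 0  N5 = 0  N16 = 0

N0 = I3 XOR I0 = 0 XOR 0 = 0
N1 = I0 XOR I5 = 0 XOR 0 = 0
N2 = I4 XOR N1 = 1 XOR 0 = 1
N4 = I4 OR I2 = 1 OR 0 = 1
N5 = N2 XOR I4 = 1 XOR 1 = 0
N6 = N4 XOR N2 = 1 XOR 1 = 0
N9 = N6 XOR N5 = 0 XOR 0 = 0
N14 = N0 XOR N9 = 0 XOR 0 = 0
N16 = N14 XOR I0 = 0 XOR 0 = 0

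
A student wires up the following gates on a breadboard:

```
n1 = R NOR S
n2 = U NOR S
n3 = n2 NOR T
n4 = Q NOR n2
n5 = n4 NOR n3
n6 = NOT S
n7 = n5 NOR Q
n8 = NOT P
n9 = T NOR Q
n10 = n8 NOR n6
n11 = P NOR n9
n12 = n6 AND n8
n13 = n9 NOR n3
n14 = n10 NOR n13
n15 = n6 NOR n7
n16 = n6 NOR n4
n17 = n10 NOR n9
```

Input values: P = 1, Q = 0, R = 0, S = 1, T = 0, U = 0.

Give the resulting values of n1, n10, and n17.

n1 = R NOR S = 0 NOR 1 = 0
n6 = NOT S = NOT 1 = 0
n8 = NOT P = NOT 1 = 0
n9 = T NOR Q = 0 NOR 0 = 1
n10 = n8 NOR n6 = 0 NOR 0 = 1
n17 = n10 NOR n9 = 1 NOR 1 = 0

n1 = 0, n10 = 1, n17 = 0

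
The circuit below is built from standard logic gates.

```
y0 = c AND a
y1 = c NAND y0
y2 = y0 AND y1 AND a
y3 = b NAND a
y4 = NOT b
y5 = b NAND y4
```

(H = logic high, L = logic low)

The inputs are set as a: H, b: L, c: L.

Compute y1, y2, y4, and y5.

y1 = H, y2 = L, y4 = H, y5 = H

y0 = c AND a = L AND H = L
y1 = c NAND y0 = L NAND L = H
y2 = y0 AND y1 AND a = L AND H AND H = L
y4 = NOT b = NOT L = H
y5 = b NAND y4 = L NAND H = H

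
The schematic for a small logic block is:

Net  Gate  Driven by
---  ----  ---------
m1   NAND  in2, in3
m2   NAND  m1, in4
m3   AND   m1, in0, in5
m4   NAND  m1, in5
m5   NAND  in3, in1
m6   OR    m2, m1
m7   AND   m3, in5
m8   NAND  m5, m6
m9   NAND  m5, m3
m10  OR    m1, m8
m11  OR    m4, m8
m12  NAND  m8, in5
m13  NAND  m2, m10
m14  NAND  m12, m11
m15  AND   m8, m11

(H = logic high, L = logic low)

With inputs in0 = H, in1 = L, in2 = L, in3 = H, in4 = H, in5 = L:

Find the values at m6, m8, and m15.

m1 = in2 NAND in3 = L NAND H = H
m2 = m1 NAND in4 = H NAND H = L
m4 = m1 NAND in5 = H NAND L = H
m5 = in3 NAND in1 = H NAND L = H
m6 = m2 OR m1 = L OR H = H
m8 = m5 NAND m6 = H NAND H = L
m11 = m4 OR m8 = H OR L = H
m15 = m8 AND m11 = L AND H = L

m6 = H, m8 = L, m15 = L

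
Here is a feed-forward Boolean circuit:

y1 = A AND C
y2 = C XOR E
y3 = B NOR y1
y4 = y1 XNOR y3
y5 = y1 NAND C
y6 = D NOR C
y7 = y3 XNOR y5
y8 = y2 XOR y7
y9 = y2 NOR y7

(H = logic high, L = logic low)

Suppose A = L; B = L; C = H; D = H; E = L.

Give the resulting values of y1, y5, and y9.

y1 = A AND C = L AND H = L
y2 = C XOR E = H XOR L = H
y3 = B NOR y1 = L NOR L = H
y5 = y1 NAND C = L NAND H = H
y7 = y3 XNOR y5 = H XNOR H = H
y9 = y2 NOR y7 = H NOR H = L

y1 = L, y5 = H, y9 = L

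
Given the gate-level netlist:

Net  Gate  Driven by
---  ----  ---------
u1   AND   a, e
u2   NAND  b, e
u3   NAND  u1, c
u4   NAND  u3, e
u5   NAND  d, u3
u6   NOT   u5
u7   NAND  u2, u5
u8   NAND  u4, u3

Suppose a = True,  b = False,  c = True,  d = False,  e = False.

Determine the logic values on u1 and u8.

u1 = a AND e = True AND False = False
u3 = u1 NAND c = False NAND True = True
u4 = u3 NAND e = True NAND False = True
u8 = u4 NAND u3 = True NAND True = False

u1 = False, u8 = False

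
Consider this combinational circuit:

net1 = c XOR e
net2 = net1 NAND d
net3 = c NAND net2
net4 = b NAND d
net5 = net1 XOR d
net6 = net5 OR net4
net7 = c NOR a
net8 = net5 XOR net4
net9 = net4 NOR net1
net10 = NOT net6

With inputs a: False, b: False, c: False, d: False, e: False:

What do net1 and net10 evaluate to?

net1 = c XOR e = False XOR False = False
net4 = b NAND d = False NAND False = True
net5 = net1 XOR d = False XOR False = False
net6 = net5 OR net4 = False OR True = True
net10 = NOT net6 = NOT True = False

net1 = False; net10 = False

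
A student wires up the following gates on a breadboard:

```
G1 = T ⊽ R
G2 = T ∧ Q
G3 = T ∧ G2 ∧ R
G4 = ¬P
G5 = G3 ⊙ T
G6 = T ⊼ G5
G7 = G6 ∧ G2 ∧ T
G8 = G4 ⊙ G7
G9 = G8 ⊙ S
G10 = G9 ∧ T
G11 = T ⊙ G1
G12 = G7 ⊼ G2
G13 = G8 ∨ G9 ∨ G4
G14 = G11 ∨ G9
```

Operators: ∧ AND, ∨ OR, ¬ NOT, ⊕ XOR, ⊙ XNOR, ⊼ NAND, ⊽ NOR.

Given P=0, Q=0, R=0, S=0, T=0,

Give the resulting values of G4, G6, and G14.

G1 = T NOR R = 0 NOR 0 = 1
G2 = T AND Q = 0 AND 0 = 0
G3 = T AND G2 AND R = 0 AND 0 AND 0 = 0
G4 = NOT P = NOT 0 = 1
G5 = G3 XNOR T = 0 XNOR 0 = 1
G6 = T NAND G5 = 0 NAND 1 = 1
G7 = G6 AND G2 AND T = 1 AND 0 AND 0 = 0
G8 = G4 XNOR G7 = 1 XNOR 0 = 0
G9 = G8 XNOR S = 0 XNOR 0 = 1
G11 = T XNOR G1 = 0 XNOR 1 = 0
G14 = G11 OR G9 = 0 OR 1 = 1

G4 = 1, G6 = 1, G14 = 1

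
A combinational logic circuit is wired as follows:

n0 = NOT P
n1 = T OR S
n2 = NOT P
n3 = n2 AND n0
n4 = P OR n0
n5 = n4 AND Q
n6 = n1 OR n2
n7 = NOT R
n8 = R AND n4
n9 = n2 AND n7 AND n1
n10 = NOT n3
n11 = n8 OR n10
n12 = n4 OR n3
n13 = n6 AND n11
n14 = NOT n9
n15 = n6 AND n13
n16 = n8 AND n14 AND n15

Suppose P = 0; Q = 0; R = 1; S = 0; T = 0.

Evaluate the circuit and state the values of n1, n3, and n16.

n1 = 0  n3 = 1  n16 = 1

n0 = NOT P = NOT 0 = 1
n1 = T OR S = 0 OR 0 = 0
n2 = NOT P = NOT 0 = 1
n3 = n2 AND n0 = 1 AND 1 = 1
n4 = P OR n0 = 0 OR 1 = 1
n6 = n1 OR n2 = 0 OR 1 = 1
n7 = NOT R = NOT 1 = 0
n8 = R AND n4 = 1 AND 1 = 1
n9 = n2 AND n7 AND n1 = 1 AND 0 AND 0 = 0
n10 = NOT n3 = NOT 1 = 0
n11 = n8 OR n10 = 1 OR 0 = 1
n13 = n6 AND n11 = 1 AND 1 = 1
n14 = NOT n9 = NOT 0 = 1
n15 = n6 AND n13 = 1 AND 1 = 1
n16 = n8 AND n14 AND n15 = 1 AND 1 AND 1 = 1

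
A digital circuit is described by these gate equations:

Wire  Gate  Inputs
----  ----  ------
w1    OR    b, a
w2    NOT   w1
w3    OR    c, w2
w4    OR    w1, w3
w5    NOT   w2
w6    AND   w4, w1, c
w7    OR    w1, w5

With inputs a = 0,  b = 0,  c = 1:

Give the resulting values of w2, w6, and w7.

w2 = 1, w6 = 0, w7 = 0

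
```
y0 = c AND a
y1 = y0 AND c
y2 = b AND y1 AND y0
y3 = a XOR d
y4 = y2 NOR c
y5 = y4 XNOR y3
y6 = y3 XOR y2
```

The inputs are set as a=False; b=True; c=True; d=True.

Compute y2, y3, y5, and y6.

y2 = False  y3 = True  y5 = False  y6 = True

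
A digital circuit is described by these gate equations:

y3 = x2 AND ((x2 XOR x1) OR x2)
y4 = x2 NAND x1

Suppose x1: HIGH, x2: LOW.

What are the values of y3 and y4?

y3 = LOW; y4 = HIGH

y3 = LOW AND ((LOW XOR HIGH) OR LOW) = LOW
y4 = LOW NAND HIGH = HIGH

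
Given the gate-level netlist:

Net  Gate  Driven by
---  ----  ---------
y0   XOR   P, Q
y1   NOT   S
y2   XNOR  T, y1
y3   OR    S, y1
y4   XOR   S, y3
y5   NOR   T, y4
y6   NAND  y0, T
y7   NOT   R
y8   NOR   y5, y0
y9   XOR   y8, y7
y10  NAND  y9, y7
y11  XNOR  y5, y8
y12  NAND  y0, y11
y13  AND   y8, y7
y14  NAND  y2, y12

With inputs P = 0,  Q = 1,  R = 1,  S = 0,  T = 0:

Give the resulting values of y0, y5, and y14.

y0 = P XOR Q = 0 XOR 1 = 1
y1 = NOT S = NOT 0 = 1
y2 = T XNOR y1 = 0 XNOR 1 = 0
y3 = S OR y1 = 0 OR 1 = 1
y4 = S XOR y3 = 0 XOR 1 = 1
y5 = T NOR y4 = 0 NOR 1 = 0
y8 = y5 NOR y0 = 0 NOR 1 = 0
y11 = y5 XNOR y8 = 0 XNOR 0 = 1
y12 = y0 NAND y11 = 1 NAND 1 = 0
y14 = y2 NAND y12 = 0 NAND 0 = 1

y0 = 1, y5 = 0, y14 = 1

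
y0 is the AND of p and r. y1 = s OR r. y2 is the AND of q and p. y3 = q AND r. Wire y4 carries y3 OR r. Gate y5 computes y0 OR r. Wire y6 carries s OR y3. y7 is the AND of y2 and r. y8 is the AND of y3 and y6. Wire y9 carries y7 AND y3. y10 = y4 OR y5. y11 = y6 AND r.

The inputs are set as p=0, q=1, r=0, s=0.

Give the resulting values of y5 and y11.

y0 = p AND r = 0 AND 0 = 0
y3 = q AND r = 1 AND 0 = 0
y5 = y0 OR r = 0 OR 0 = 0
y6 = s OR y3 = 0 OR 0 = 0
y11 = y6 AND r = 0 AND 0 = 0

y5 = 0  y11 = 0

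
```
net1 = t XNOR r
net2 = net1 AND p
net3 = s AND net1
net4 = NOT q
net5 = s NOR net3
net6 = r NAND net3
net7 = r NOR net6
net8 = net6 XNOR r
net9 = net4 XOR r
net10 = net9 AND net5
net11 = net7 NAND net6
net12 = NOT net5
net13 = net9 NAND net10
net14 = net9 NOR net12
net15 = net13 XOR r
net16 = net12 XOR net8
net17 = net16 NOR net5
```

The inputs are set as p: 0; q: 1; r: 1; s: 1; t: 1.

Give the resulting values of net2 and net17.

net2 = 0; net17 = 0

net1 = t XNOR r = 1 XNOR 1 = 1
net2 = net1 AND p = 1 AND 0 = 0
net3 = s AND net1 = 1 AND 1 = 1
net5 = s NOR net3 = 1 NOR 1 = 0
net6 = r NAND net3 = 1 NAND 1 = 0
net8 = net6 XNOR r = 0 XNOR 1 = 0
net12 = NOT net5 = NOT 0 = 1
net16 = net12 XOR net8 = 1 XOR 0 = 1
net17 = net16 NOR net5 = 1 NOR 0 = 0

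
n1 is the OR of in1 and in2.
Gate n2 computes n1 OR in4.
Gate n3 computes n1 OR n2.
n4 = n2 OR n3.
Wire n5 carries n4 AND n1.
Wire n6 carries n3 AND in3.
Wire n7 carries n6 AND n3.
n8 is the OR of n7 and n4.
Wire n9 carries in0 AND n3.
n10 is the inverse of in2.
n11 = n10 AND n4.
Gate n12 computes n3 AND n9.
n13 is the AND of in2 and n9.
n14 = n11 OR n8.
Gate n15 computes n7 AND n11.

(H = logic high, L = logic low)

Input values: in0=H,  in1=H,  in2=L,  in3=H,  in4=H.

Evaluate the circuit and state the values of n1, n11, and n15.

n1 = H  n11 = H  n15 = H

n1 = in1 OR in2 = H OR L = H
n2 = n1 OR in4 = H OR H = H
n3 = n1 OR n2 = H OR H = H
n4 = n2 OR n3 = H OR H = H
n6 = n3 AND in3 = H AND H = H
n7 = n6 AND n3 = H AND H = H
n10 = NOT in2 = NOT L = H
n11 = n10 AND n4 = H AND H = H
n15 = n7 AND n11 = H AND H = H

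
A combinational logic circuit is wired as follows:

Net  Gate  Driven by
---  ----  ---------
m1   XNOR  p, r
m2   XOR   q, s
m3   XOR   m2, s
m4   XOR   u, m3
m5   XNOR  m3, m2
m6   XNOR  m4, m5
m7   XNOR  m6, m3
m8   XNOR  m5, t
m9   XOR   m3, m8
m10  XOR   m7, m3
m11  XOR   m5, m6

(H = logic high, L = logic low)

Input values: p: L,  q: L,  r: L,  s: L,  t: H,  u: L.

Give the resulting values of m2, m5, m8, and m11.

m2 = q XOR s = L XOR L = L
m3 = m2 XOR s = L XOR L = L
m4 = u XOR m3 = L XOR L = L
m5 = m3 XNOR m2 = L XNOR L = H
m6 = m4 XNOR m5 = L XNOR H = L
m8 = m5 XNOR t = H XNOR H = H
m11 = m5 XOR m6 = H XOR L = H

m2 = L, m5 = H, m8 = H, m11 = H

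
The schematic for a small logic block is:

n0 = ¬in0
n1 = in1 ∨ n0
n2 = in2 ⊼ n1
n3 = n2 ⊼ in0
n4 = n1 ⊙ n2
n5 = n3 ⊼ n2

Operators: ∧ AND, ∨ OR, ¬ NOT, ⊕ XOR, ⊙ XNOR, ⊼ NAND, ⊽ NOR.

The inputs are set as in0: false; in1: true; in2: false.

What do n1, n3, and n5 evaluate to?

n0 = NOT in0 = NOT false = true
n1 = in1 OR n0 = true OR true = true
n2 = in2 NAND n1 = false NAND true = true
n3 = n2 NAND in0 = true NAND false = true
n5 = n3 NAND n2 = true NAND true = false

n1 = true  n3 = true  n5 = false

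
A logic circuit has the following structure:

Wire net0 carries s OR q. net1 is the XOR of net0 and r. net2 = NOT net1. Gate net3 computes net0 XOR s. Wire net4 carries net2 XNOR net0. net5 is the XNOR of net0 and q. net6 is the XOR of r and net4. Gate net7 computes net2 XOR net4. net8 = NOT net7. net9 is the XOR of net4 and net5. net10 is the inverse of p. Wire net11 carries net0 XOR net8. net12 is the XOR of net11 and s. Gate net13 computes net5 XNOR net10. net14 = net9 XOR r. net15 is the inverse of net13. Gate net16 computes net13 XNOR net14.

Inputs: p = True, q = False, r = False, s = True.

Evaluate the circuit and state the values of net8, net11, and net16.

net8 = True; net11 = False; net16 = False

net0 = s OR q = True OR False = True
net1 = net0 XOR r = True XOR False = True
net2 = NOT net1 = NOT True = False
net4 = net2 XNOR net0 = False XNOR True = False
net5 = net0 XNOR q = True XNOR False = False
net7 = net2 XOR net4 = False XOR False = False
net8 = NOT net7 = NOT False = True
net9 = net4 XOR net5 = False XOR False = False
net10 = NOT p = NOT True = False
net11 = net0 XOR net8 = True XOR True = False
net13 = net5 XNOR net10 = False XNOR False = True
net14 = net9 XOR r = False XOR False = False
net16 = net13 XNOR net14 = True XNOR False = False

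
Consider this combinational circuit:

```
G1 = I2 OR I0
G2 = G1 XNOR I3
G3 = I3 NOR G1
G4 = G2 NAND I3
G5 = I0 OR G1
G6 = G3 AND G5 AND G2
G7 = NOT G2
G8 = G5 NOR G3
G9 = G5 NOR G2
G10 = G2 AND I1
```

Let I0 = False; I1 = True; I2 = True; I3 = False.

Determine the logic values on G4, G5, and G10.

G4 = True; G5 = True; G10 = False

G1 = I2 OR I0 = True OR False = True
G2 = G1 XNOR I3 = True XNOR False = False
G4 = G2 NAND I3 = False NAND False = True
G5 = I0 OR G1 = False OR True = True
G10 = G2 AND I1 = False AND True = False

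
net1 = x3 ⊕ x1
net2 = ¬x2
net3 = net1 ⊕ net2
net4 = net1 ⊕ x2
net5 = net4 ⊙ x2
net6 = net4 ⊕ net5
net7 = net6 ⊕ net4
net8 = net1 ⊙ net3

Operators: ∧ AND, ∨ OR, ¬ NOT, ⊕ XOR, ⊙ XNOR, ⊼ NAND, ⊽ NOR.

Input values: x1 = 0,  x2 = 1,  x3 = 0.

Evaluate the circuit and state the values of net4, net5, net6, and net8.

net1 = x3 XOR x1 = 0 XOR 0 = 0
net2 = NOT x2 = NOT 1 = 0
net3 = net1 XOR net2 = 0 XOR 0 = 0
net4 = net1 XOR x2 = 0 XOR 1 = 1
net5 = net4 XNOR x2 = 1 XNOR 1 = 1
net6 = net4 XOR net5 = 1 XOR 1 = 0
net8 = net1 XNOR net3 = 0 XNOR 0 = 1

net4 = 1  net5 = 1  net6 = 0  net8 = 1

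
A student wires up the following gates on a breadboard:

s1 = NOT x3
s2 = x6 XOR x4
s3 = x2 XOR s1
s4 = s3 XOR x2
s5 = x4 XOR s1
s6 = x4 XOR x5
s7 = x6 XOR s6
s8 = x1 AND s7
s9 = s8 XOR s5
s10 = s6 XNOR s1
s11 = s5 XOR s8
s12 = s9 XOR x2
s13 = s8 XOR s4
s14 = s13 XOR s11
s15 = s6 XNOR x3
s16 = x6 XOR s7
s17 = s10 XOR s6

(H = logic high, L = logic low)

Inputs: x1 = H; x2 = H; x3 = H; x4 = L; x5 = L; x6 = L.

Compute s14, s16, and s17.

s14 = L, s16 = L, s17 = H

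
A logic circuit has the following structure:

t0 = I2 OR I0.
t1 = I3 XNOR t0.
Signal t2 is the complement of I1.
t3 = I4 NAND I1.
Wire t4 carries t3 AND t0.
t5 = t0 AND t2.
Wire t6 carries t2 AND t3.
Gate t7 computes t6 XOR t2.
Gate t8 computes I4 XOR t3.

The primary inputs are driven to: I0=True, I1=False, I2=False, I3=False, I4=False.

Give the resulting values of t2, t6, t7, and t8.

t2 = NOT I1 = NOT False = True
t3 = I4 NAND I1 = False NAND False = True
t6 = t2 AND t3 = True AND True = True
t7 = t6 XOR t2 = True XOR True = False
t8 = I4 XOR t3 = False XOR True = True

t2 = True  t6 = True  t7 = False  t8 = True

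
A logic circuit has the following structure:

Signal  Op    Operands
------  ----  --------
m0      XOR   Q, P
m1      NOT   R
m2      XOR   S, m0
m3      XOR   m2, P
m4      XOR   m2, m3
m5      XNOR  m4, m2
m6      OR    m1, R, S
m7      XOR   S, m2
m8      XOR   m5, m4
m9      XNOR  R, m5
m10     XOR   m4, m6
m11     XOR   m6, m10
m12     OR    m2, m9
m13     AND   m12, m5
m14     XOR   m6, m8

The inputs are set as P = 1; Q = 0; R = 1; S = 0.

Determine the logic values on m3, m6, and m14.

m3 = 0, m6 = 1, m14 = 1

m0 = Q XOR P = 0 XOR 1 = 1
m1 = NOT R = NOT 1 = 0
m2 = S XOR m0 = 0 XOR 1 = 1
m3 = m2 XOR P = 1 XOR 1 = 0
m4 = m2 XOR m3 = 1 XOR 0 = 1
m5 = m4 XNOR m2 = 1 XNOR 1 = 1
m6 = m1 OR R OR S = 0 OR 1 OR 0 = 1
m8 = m5 XOR m4 = 1 XOR 1 = 0
m14 = m6 XOR m8 = 1 XOR 0 = 1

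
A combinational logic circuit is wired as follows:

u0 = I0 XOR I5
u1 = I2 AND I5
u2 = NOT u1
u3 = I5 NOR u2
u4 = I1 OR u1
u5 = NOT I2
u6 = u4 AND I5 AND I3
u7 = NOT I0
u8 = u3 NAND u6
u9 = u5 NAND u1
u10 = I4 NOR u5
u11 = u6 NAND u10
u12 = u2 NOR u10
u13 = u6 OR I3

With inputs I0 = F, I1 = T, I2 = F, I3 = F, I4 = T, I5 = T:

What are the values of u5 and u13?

u5 = T, u13 = F

u1 = I2 AND I5 = F AND T = F
u4 = I1 OR u1 = T OR F = T
u5 = NOT I2 = NOT F = T
u6 = u4 AND I5 AND I3 = T AND T AND F = F
u13 = u6 OR I3 = F OR F = F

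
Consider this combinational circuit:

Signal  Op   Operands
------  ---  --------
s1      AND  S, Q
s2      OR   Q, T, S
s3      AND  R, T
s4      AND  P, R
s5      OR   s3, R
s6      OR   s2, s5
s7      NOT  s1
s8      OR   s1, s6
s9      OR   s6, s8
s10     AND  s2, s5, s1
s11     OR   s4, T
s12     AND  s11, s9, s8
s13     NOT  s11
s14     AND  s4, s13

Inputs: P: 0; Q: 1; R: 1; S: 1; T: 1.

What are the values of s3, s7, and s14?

s3 = 1, s7 = 0, s14 = 0

s1 = S AND Q = 1 AND 1 = 1
s3 = R AND T = 1 AND 1 = 1
s4 = P AND R = 0 AND 1 = 0
s7 = NOT s1 = NOT 1 = 0
s11 = s4 OR T = 0 OR 1 = 1
s13 = NOT s11 = NOT 1 = 0
s14 = s4 AND s13 = 0 AND 0 = 0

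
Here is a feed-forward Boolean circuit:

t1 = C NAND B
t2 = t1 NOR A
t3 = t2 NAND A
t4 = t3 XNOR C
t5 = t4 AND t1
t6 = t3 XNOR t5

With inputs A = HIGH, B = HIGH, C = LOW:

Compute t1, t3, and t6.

t1 = HIGH, t3 = HIGH, t6 = LOW

t1 = C NAND B = LOW NAND HIGH = HIGH
t2 = t1 NOR A = HIGH NOR HIGH = LOW
t3 = t2 NAND A = LOW NAND HIGH = HIGH
t4 = t3 XNOR C = HIGH XNOR LOW = LOW
t5 = t4 AND t1 = LOW AND HIGH = LOW
t6 = t3 XNOR t5 = HIGH XNOR LOW = LOW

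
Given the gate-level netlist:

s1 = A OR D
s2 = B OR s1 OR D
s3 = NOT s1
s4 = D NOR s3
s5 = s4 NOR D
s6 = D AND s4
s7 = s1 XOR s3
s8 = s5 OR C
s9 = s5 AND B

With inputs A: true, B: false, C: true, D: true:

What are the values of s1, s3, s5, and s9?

s1 = true; s3 = false; s5 = false; s9 = false

s1 = A OR D = true OR true = true
s3 = NOT s1 = NOT true = false
s4 = D NOR s3 = true NOR false = false
s5 = s4 NOR D = false NOR true = false
s9 = s5 AND B = false AND false = false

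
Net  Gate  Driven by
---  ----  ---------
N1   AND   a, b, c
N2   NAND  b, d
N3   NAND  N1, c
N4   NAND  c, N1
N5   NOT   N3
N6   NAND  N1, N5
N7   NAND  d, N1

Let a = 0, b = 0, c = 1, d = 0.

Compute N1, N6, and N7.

N1 = 0, N6 = 1, N7 = 1

N1 = a AND b AND c = 0 AND 0 AND 1 = 0
N3 = N1 NAND c = 0 NAND 1 = 1
N5 = NOT N3 = NOT 1 = 0
N6 = N1 NAND N5 = 0 NAND 0 = 1
N7 = d NAND N1 = 0 NAND 0 = 1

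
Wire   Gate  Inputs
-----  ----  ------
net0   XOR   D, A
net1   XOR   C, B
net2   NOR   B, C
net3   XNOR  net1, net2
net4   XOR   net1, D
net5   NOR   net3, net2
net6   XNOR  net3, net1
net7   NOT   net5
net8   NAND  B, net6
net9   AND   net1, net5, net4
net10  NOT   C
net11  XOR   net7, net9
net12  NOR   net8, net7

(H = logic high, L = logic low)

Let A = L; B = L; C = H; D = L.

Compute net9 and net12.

net9 = H; net12 = L

net1 = C XOR B = H XOR L = H
net2 = B NOR C = L NOR H = L
net3 = net1 XNOR net2 = H XNOR L = L
net4 = net1 XOR D = H XOR L = H
net5 = net3 NOR net2 = L NOR L = H
net6 = net3 XNOR net1 = L XNOR H = L
net7 = NOT net5 = NOT H = L
net8 = B NAND net6 = L NAND L = H
net9 = net1 AND net5 AND net4 = H AND H AND H = H
net12 = net8 NOR net7 = H NOR L = L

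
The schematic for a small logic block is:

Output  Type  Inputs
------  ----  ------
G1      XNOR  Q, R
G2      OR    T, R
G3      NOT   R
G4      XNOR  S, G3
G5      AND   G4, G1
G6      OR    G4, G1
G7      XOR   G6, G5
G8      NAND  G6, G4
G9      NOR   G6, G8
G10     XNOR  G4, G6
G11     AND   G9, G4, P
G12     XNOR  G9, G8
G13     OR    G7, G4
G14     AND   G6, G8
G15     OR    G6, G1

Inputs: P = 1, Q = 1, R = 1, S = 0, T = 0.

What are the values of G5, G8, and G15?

G5 = 1  G8 = 0  G15 = 1

G1 = Q XNOR R = 1 XNOR 1 = 1
G3 = NOT R = NOT 1 = 0
G4 = S XNOR G3 = 0 XNOR 0 = 1
G5 = G4 AND G1 = 1 AND 1 = 1
G6 = G4 OR G1 = 1 OR 1 = 1
G8 = G6 NAND G4 = 1 NAND 1 = 0
G15 = G6 OR G1 = 1 OR 1 = 1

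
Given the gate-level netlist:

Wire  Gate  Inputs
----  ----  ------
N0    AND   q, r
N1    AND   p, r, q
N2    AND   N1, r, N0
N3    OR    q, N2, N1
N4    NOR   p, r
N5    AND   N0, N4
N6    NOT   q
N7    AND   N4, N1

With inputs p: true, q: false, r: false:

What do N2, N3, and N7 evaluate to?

N2 = false, N3 = false, N7 = false

N0 = q AND r = false AND false = false
N1 = p AND r AND q = true AND false AND false = false
N2 = N1 AND r AND N0 = false AND false AND false = false
N3 = q OR N2 OR N1 = false OR false OR false = false
N4 = p NOR r = true NOR false = false
N7 = N4 AND N1 = false AND false = false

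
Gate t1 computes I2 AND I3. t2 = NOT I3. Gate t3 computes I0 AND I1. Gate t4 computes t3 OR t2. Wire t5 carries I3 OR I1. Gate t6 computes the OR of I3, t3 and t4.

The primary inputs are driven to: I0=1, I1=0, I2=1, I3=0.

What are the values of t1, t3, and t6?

t1 = 0  t3 = 0  t6 = 1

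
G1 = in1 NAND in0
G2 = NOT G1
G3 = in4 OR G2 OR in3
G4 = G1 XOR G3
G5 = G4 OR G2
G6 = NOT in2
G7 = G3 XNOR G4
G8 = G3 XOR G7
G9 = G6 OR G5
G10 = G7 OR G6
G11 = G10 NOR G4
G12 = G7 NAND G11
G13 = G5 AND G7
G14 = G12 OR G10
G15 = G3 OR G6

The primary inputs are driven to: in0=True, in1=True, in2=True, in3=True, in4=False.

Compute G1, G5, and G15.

G1 = in1 NAND in0 = True NAND True = False
G2 = NOT G1 = NOT False = True
G3 = in4 OR G2 OR in3 = False OR True OR True = True
G4 = G1 XOR G3 = False XOR True = True
G5 = G4 OR G2 = True OR True = True
G6 = NOT in2 = NOT True = False
G15 = G3 OR G6 = True OR False = True

G1 = False, G5 = True, G15 = True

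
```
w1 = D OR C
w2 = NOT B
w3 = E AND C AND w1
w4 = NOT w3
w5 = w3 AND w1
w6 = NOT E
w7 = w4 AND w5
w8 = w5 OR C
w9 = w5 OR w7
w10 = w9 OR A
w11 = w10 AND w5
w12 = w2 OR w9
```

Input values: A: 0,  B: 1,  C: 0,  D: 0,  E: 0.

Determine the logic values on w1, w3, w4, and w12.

w1 = 0, w3 = 0, w4 = 1, w12 = 0

w1 = D OR C = 0 OR 0 = 0
w2 = NOT B = NOT 1 = 0
w3 = E AND C AND w1 = 0 AND 0 AND 0 = 0
w4 = NOT w3 = NOT 0 = 1
w5 = w3 AND w1 = 0 AND 0 = 0
w7 = w4 AND w5 = 1 AND 0 = 0
w9 = w5 OR w7 = 0 OR 0 = 0
w12 = w2 OR w9 = 0 OR 0 = 0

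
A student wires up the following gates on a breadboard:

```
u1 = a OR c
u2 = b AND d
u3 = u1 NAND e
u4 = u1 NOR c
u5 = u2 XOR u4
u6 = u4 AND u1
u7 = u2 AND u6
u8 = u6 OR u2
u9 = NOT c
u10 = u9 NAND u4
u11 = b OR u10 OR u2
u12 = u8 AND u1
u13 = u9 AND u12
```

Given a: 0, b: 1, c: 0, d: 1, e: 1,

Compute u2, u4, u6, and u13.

u1 = a OR c = 0 OR 0 = 0
u2 = b AND d = 1 AND 1 = 1
u4 = u1 NOR c = 0 NOR 0 = 1
u6 = u4 AND u1 = 1 AND 0 = 0
u8 = u6 OR u2 = 0 OR 1 = 1
u9 = NOT c = NOT 0 = 1
u12 = u8 AND u1 = 1 AND 0 = 0
u13 = u9 AND u12 = 1 AND 0 = 0

u2 = 1, u4 = 1, u6 = 0, u13 = 0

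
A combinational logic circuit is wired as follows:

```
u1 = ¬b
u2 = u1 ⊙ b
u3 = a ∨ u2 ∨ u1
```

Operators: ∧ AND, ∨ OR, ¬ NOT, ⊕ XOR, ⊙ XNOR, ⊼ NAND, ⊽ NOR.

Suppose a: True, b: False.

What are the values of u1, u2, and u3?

u1 = True; u2 = False; u3 = True

u1 = NOT b = NOT False = True
u2 = u1 XNOR b = True XNOR False = False
u3 = a OR u2 OR u1 = True OR False OR True = True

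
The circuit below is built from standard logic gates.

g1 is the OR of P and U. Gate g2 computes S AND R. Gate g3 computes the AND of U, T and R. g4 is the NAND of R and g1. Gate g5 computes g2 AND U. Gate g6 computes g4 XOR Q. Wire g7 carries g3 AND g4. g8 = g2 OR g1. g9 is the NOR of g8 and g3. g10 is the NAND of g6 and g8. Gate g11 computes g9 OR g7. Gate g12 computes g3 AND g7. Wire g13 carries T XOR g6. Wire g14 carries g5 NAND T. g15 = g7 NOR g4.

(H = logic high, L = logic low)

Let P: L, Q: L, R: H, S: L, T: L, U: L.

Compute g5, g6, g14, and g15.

g5 = L, g6 = H, g14 = H, g15 = L

g1 = P OR U = L OR L = L
g2 = S AND R = L AND H = L
g3 = U AND T AND R = L AND L AND H = L
g4 = R NAND g1 = H NAND L = H
g5 = g2 AND U = L AND L = L
g6 = g4 XOR Q = H XOR L = H
g7 = g3 AND g4 = L AND H = L
g14 = g5 NAND T = L NAND L = H
g15 = g7 NOR g4 = L NOR H = L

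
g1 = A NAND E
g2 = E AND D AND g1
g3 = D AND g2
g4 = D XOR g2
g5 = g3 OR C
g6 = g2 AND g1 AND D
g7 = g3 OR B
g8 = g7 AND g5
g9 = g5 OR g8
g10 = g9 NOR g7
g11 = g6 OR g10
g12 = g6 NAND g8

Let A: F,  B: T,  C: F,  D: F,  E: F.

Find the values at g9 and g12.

g1 = A NAND E = F NAND F = T
g2 = E AND D AND g1 = F AND F AND T = F
g3 = D AND g2 = F AND F = F
g5 = g3 OR C = F OR F = F
g6 = g2 AND g1 AND D = F AND T AND F = F
g7 = g3 OR B = F OR T = T
g8 = g7 AND g5 = T AND F = F
g9 = g5 OR g8 = F OR F = F
g12 = g6 NAND g8 = F NAND F = T

g9 = F  g12 = T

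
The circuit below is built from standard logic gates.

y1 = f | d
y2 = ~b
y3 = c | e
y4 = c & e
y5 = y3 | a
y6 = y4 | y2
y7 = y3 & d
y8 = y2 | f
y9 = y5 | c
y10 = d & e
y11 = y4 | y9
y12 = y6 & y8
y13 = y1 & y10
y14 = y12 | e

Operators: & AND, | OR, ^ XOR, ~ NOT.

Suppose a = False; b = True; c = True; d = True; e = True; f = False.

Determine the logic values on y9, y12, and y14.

y2 = NOT b = NOT True = False
y3 = c OR e = True OR True = True
y4 = c AND e = True AND True = True
y5 = y3 OR a = True OR False = True
y6 = y4 OR y2 = True OR False = True
y8 = y2 OR f = False OR False = False
y9 = y5 OR c = True OR True = True
y12 = y6 AND y8 = True AND False = False
y14 = y12 OR e = False OR True = True

y9 = True; y12 = False; y14 = True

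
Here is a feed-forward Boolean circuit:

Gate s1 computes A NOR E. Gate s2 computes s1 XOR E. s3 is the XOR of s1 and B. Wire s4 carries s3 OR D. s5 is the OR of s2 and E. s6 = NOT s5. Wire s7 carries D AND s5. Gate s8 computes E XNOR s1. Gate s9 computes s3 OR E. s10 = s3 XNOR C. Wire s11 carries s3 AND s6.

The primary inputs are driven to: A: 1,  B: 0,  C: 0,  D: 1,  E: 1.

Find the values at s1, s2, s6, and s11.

s1 = 0, s2 = 1, s6 = 0, s11 = 0

s1 = A NOR E = 1 NOR 1 = 0
s2 = s1 XOR E = 0 XOR 1 = 1
s3 = s1 XOR B = 0 XOR 0 = 0
s5 = s2 OR E = 1 OR 1 = 1
s6 = NOT s5 = NOT 1 = 0
s11 = s3 AND s6 = 0 AND 0 = 0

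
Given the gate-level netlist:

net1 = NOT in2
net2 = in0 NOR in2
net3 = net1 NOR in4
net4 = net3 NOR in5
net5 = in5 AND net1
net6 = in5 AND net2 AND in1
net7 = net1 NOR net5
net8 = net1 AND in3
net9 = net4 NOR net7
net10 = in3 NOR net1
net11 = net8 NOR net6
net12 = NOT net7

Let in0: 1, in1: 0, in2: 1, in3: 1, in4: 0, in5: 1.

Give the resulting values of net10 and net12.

net1 = NOT in2 = NOT 1 = 0
net5 = in5 AND net1 = 1 AND 0 = 0
net7 = net1 NOR net5 = 0 NOR 0 = 1
net10 = in3 NOR net1 = 1 NOR 0 = 0
net12 = NOT net7 = NOT 1 = 0

net10 = 0  net12 = 0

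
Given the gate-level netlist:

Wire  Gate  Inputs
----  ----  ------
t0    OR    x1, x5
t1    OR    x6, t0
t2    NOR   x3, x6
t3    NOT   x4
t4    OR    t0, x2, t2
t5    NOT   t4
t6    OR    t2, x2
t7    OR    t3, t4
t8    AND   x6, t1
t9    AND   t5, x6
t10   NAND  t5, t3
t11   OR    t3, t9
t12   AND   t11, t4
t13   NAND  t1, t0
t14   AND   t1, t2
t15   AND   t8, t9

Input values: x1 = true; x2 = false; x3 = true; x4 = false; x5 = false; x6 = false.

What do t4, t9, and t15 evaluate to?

t4 = true  t9 = false  t15 = false

t0 = x1 OR x5 = true OR false = true
t1 = x6 OR t0 = false OR true = true
t2 = x3 NOR x6 = true NOR false = false
t4 = t0 OR x2 OR t2 = true OR false OR false = true
t5 = NOT t4 = NOT true = false
t8 = x6 AND t1 = false AND true = false
t9 = t5 AND x6 = false AND false = false
t15 = t8 AND t9 = false AND false = false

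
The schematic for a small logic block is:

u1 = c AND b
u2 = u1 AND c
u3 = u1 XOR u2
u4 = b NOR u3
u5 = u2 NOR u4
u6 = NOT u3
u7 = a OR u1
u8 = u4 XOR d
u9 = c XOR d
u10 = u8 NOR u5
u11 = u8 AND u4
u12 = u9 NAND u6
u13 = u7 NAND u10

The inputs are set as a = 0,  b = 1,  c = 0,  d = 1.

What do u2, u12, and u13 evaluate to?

u2 = 0; u12 = 0; u13 = 1

u1 = c AND b = 0 AND 1 = 0
u2 = u1 AND c = 0 AND 0 = 0
u3 = u1 XOR u2 = 0 XOR 0 = 0
u4 = b NOR u3 = 1 NOR 0 = 0
u5 = u2 NOR u4 = 0 NOR 0 = 1
u6 = NOT u3 = NOT 0 = 1
u7 = a OR u1 = 0 OR 0 = 0
u8 = u4 XOR d = 0 XOR 1 = 1
u9 = c XOR d = 0 XOR 1 = 1
u10 = u8 NOR u5 = 1 NOR 1 = 0
u12 = u9 NAND u6 = 1 NAND 1 = 0
u13 = u7 NAND u10 = 0 NAND 0 = 1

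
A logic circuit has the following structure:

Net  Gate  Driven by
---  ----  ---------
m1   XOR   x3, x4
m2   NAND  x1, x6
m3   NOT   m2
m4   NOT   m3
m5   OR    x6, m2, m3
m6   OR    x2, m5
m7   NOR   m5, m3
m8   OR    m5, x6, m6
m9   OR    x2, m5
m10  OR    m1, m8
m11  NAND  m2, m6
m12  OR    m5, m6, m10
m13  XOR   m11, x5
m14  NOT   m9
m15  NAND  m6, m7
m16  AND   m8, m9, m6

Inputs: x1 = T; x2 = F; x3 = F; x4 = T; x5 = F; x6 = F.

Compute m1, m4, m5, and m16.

m1 = T  m4 = T  m5 = T  m16 = T

m1 = x3 XOR x4 = F XOR T = T
m2 = x1 NAND x6 = T NAND F = T
m3 = NOT m2 = NOT T = F
m4 = NOT m3 = NOT F = T
m5 = x6 OR m2 OR m3 = F OR T OR F = T
m6 = x2 OR m5 = F OR T = T
m8 = m5 OR x6 OR m6 = T OR F OR T = T
m9 = x2 OR m5 = F OR T = T
m16 = m8 AND m9 AND m6 = T AND T AND T = T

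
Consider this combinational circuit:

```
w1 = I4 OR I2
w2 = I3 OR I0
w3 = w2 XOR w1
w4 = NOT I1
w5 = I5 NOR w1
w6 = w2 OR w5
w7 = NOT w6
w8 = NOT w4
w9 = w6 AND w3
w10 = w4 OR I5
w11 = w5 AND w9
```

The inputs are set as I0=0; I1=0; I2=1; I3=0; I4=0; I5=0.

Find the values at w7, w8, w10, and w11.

w1 = I4 OR I2 = 0 OR 1 = 1
w2 = I3 OR I0 = 0 OR 0 = 0
w3 = w2 XOR w1 = 0 XOR 1 = 1
w4 = NOT I1 = NOT 0 = 1
w5 = I5 NOR w1 = 0 NOR 1 = 0
w6 = w2 OR w5 = 0 OR 0 = 0
w7 = NOT w6 = NOT 0 = 1
w8 = NOT w4 = NOT 1 = 0
w9 = w6 AND w3 = 0 AND 1 = 0
w10 = w4 OR I5 = 1 OR 0 = 1
w11 = w5 AND w9 = 0 AND 0 = 0

w7 = 1; w8 = 0; w10 = 1; w11 = 0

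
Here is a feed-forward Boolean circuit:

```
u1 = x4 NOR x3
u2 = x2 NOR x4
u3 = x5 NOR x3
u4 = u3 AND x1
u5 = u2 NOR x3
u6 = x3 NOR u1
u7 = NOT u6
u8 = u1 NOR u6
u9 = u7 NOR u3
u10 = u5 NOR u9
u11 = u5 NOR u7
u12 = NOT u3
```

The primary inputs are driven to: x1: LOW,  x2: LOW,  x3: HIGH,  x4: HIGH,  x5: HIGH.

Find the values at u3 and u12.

u3 = LOW; u12 = HIGH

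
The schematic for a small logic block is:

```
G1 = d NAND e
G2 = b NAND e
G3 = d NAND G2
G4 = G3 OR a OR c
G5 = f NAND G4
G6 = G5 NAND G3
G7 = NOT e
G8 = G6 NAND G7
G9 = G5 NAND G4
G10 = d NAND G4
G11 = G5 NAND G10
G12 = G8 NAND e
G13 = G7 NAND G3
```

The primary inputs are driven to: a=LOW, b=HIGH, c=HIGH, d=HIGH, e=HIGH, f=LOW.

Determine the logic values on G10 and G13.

G2 = b NAND e = HIGH NAND HIGH = LOW
G3 = d NAND G2 = HIGH NAND LOW = HIGH
G4 = G3 OR a OR c = HIGH OR LOW OR HIGH = HIGH
G7 = NOT e = NOT HIGH = LOW
G10 = d NAND G4 = HIGH NAND HIGH = LOW
G13 = G7 NAND G3 = LOW NAND HIGH = HIGH

G10 = LOW, G13 = HIGH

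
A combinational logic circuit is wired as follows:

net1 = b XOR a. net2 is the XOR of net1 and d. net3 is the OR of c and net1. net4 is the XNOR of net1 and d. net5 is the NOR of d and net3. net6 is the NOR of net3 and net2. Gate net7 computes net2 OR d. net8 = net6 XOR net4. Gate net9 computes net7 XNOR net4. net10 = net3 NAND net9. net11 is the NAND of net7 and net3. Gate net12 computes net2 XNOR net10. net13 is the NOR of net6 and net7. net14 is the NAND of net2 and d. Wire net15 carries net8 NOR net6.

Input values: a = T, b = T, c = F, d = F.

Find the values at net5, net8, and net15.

net1 = b XOR a = T XOR T = F
net2 = net1 XOR d = F XOR F = F
net3 = c OR net1 = F OR F = F
net4 = net1 XNOR d = F XNOR F = T
net5 = d NOR net3 = F NOR F = T
net6 = net3 NOR net2 = F NOR F = T
net8 = net6 XOR net4 = T XOR T = F
net15 = net8 NOR net6 = F NOR T = F

net5 = T, net8 = F, net15 = F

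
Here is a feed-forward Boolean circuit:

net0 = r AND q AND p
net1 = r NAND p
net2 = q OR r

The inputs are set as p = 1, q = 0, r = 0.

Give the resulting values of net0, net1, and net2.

net0 = 0, net1 = 1, net2 = 0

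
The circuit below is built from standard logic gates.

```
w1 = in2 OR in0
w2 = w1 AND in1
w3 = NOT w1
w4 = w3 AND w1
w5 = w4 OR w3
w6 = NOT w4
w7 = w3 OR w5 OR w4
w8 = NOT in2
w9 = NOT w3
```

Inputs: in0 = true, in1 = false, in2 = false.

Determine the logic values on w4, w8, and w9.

w4 = false, w8 = true, w9 = true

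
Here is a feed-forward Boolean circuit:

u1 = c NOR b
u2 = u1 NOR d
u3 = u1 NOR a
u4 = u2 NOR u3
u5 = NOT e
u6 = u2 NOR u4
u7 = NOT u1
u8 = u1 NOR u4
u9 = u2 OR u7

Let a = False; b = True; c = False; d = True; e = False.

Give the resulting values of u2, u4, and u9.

u1 = c NOR b = False NOR True = False
u2 = u1 NOR d = False NOR True = False
u3 = u1 NOR a = False NOR False = True
u4 = u2 NOR u3 = False NOR True = False
u7 = NOT u1 = NOT False = True
u9 = u2 OR u7 = False OR True = True

u2 = False  u4 = False  u9 = True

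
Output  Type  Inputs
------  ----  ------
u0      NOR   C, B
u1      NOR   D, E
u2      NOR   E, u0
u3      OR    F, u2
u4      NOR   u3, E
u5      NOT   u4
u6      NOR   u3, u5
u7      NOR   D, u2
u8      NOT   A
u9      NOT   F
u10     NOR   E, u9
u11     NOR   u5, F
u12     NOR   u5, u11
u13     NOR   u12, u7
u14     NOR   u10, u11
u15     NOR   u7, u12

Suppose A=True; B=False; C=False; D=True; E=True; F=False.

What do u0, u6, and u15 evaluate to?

u0 = C NOR B = False NOR False = True
u2 = E NOR u0 = True NOR True = False
u3 = F OR u2 = False OR False = False
u4 = u3 NOR E = False NOR True = False
u5 = NOT u4 = NOT False = True
u6 = u3 NOR u5 = False NOR True = False
u7 = D NOR u2 = True NOR False = False
u11 = u5 NOR F = True NOR False = False
u12 = u5 NOR u11 = True NOR False = False
u15 = u7 NOR u12 = False NOR False = True

u0 = True  u6 = False  u15 = True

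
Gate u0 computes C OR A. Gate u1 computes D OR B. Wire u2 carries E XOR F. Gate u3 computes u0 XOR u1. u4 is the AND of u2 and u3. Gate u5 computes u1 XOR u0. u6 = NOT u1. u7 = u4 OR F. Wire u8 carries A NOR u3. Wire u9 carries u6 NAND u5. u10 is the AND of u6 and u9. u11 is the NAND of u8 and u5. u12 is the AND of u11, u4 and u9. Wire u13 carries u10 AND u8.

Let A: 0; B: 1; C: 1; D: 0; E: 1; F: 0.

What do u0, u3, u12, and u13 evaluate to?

u0 = 1  u3 = 0  u12 = 0  u13 = 0

u0 = C OR A = 1 OR 0 = 1
u1 = D OR B = 0 OR 1 = 1
u2 = E XOR F = 1 XOR 0 = 1
u3 = u0 XOR u1 = 1 XOR 1 = 0
u4 = u2 AND u3 = 1 AND 0 = 0
u5 = u1 XOR u0 = 1 XOR 1 = 0
u6 = NOT u1 = NOT 1 = 0
u8 = A NOR u3 = 0 NOR 0 = 1
u9 = u6 NAND u5 = 0 NAND 0 = 1
u10 = u6 AND u9 = 0 AND 1 = 0
u11 = u8 NAND u5 = 1 NAND 0 = 1
u12 = u11 AND u4 AND u9 = 1 AND 0 AND 1 = 0
u13 = u10 AND u8 = 0 AND 1 = 0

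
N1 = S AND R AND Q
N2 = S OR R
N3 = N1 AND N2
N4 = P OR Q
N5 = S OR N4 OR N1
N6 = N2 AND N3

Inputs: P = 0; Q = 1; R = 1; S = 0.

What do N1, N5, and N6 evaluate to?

N1 = 0  N5 = 1  N6 = 0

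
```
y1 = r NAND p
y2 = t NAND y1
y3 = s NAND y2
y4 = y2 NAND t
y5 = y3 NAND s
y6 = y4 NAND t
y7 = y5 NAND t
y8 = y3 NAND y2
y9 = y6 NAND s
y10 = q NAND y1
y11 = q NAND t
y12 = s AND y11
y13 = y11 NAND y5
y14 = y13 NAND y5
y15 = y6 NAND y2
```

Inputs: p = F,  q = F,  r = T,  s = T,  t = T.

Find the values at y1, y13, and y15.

y1 = T; y13 = T; y15 = T

y1 = r NAND p = T NAND F = T
y2 = t NAND y1 = T NAND T = F
y3 = s NAND y2 = T NAND F = T
y4 = y2 NAND t = F NAND T = T
y5 = y3 NAND s = T NAND T = F
y6 = y4 NAND t = T NAND T = F
y11 = q NAND t = F NAND T = T
y13 = y11 NAND y5 = T NAND F = T
y15 = y6 NAND y2 = F NAND F = T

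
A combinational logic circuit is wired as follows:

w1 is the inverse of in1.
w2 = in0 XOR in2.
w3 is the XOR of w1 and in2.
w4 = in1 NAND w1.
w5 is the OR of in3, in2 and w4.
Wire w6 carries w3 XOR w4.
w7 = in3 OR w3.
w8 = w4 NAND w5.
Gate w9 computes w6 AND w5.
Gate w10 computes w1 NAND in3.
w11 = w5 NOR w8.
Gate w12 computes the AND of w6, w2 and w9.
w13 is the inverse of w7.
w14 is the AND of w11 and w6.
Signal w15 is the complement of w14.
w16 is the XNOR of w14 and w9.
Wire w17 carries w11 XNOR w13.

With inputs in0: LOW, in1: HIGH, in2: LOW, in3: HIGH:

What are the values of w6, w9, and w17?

w6 = HIGH, w9 = HIGH, w17 = HIGH

w1 = NOT in1 = NOT HIGH = LOW
w3 = w1 XOR in2 = LOW XOR LOW = LOW
w4 = in1 NAND w1 = HIGH NAND LOW = HIGH
w5 = in3 OR in2 OR w4 = HIGH OR LOW OR HIGH = HIGH
w6 = w3 XOR w4 = LOW XOR HIGH = HIGH
w7 = in3 OR w3 = HIGH OR LOW = HIGH
w8 = w4 NAND w5 = HIGH NAND HIGH = LOW
w9 = w6 AND w5 = HIGH AND HIGH = HIGH
w11 = w5 NOR w8 = HIGH NOR LOW = LOW
w13 = NOT w7 = NOT HIGH = LOW
w17 = w11 XNOR w13 = LOW XNOR LOW = HIGH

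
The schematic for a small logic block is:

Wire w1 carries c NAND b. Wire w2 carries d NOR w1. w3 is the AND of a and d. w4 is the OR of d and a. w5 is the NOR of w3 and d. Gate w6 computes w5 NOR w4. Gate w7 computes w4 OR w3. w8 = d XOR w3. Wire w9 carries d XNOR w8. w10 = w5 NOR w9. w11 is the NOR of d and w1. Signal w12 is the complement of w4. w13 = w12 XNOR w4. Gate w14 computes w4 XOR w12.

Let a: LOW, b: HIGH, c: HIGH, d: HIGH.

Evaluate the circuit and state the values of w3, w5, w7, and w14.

w3 = LOW; w5 = LOW; w7 = HIGH; w14 = HIGH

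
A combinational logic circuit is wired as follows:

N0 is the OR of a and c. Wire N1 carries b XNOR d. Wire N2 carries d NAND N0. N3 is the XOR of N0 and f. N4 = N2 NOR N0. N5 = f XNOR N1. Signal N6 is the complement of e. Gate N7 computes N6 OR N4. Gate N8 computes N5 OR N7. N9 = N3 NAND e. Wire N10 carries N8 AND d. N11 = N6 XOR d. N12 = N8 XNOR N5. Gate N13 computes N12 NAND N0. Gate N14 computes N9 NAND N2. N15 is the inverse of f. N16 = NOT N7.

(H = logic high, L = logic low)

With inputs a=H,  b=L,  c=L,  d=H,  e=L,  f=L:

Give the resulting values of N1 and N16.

N0 = a OR c = H OR L = H
N1 = b XNOR d = L XNOR H = L
N2 = d NAND N0 = H NAND H = L
N4 = N2 NOR N0 = L NOR H = L
N6 = NOT e = NOT L = H
N7 = N6 OR N4 = H OR L = H
N16 = NOT N7 = NOT H = L

N1 = L, N16 = L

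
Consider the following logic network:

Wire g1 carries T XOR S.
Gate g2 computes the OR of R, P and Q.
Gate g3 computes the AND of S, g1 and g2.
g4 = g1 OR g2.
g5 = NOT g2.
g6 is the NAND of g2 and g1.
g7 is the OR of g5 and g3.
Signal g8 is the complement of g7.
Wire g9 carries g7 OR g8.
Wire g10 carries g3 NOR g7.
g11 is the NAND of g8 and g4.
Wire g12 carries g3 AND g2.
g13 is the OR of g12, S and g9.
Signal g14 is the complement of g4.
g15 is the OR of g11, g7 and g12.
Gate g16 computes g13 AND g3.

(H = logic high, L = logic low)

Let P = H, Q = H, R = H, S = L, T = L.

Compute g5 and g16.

g5 = L  g16 = L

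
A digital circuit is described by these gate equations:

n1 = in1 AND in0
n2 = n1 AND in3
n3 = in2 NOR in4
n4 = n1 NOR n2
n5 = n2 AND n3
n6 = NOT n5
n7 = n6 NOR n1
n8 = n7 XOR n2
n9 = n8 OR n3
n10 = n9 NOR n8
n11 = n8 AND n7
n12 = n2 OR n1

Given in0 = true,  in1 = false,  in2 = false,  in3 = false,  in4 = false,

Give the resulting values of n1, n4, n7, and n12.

n1 = in1 AND in0 = false AND true = false
n2 = n1 AND in3 = false AND false = false
n3 = in2 NOR in4 = false NOR false = true
n4 = n1 NOR n2 = false NOR false = true
n5 = n2 AND n3 = false AND true = false
n6 = NOT n5 = NOT false = true
n7 = n6 NOR n1 = true NOR false = false
n12 = n2 OR n1 = false OR false = false

n1 = false  n4 = true  n7 = false  n12 = false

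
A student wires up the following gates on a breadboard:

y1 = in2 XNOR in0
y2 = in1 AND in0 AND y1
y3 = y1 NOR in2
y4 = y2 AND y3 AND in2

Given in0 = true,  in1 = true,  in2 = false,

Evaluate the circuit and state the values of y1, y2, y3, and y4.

y1 = in2 XNOR in0 = false XNOR true = false
y2 = in1 AND in0 AND y1 = true AND true AND false = false
y3 = y1 NOR in2 = false NOR false = true
y4 = y2 AND y3 AND in2 = false AND true AND false = false

y1 = false; y2 = false; y3 = true; y4 = false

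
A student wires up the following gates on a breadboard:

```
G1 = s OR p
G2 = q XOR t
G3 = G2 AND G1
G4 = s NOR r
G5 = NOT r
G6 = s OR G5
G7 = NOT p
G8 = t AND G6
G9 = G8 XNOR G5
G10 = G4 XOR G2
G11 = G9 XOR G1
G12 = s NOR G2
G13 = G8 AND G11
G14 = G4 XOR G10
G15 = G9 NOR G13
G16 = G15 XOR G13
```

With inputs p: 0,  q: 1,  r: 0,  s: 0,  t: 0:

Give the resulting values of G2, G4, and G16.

G2 = 1  G4 = 1  G16 = 1

G1 = s OR p = 0 OR 0 = 0
G2 = q XOR t = 1 XOR 0 = 1
G4 = s NOR r = 0 NOR 0 = 1
G5 = NOT r = NOT 0 = 1
G6 = s OR G5 = 0 OR 1 = 1
G8 = t AND G6 = 0 AND 1 = 0
G9 = G8 XNOR G5 = 0 XNOR 1 = 0
G11 = G9 XOR G1 = 0 XOR 0 = 0
G13 = G8 AND G11 = 0 AND 0 = 0
G15 = G9 NOR G13 = 0 NOR 0 = 1
G16 = G15 XOR G13 = 1 XOR 0 = 1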